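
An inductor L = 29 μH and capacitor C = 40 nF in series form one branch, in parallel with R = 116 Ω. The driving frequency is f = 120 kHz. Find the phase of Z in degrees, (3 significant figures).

ω = 2πf = 754000 rad/s
X_L = ωL = 21.9 Ω
X_C = 1/(ωC) = 33.2 Ω
Branch 1: Z₁ = R = 116 Ω
Branch 2 (series LC): Z₂ = j(X_L − X_C) = −j11.3 Ω
Parallel: Z = Z₁Z₂/(Z₁+Z₂), |Z| = 11.2 Ω, ∠Z = -84.4°

-84.4°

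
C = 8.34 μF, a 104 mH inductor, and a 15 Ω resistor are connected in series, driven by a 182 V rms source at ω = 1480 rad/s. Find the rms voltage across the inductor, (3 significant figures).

376 V

X_L = ωL = 154 Ω
X_C = 1/(ωC) = 81.0 Ω
Net reactance X = X_L − X_C = 72.9 Ω
Z = 15.0 + j72.9 Ω
|Z| = √(15.0² + 72.9²) = 74.4 Ω
I = V/|Z| = 2.45 A
V_L = I·|Z_L| = 2.45 × 154 = 376 V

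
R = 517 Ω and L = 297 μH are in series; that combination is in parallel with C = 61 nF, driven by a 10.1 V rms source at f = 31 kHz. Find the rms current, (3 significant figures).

119 mA

ω = 2πf = 194800 rad/s
X_L = ωL = 57.8 Ω
X_C = 1/(ωC) = 84.2 Ω
Branch 1 (R+jX_L): Z₁ = 517 + j57.8 Ω, |Z₁| = 520 Ω
Branch 2 (−jX_C): Z₂ = −j84.2 Ω
Parallel: Z = Z₁Z₂/(Z₁+Z₂), |Z| = 84.6 Ω, ∠Z = -80.7°
I = V/|Z| = 10.1/84.6 = 119 mA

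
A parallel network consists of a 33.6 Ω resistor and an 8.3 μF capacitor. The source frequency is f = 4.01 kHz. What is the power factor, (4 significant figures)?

0.1409

ω = 2πf = 25200 rad/s
X_C = 1/(ωC) = 4.782 Ω
Parallel: admittances add. Y = 1/R + jωC
Y = (0.02976 + j0.2091) S
|Y| = 0.2112 S → |Z| = 1/|Y| = 4.734 Ω, ∠Z = −∠Y = -81.90°
cos φ = cos(-81.90°) = 0.1409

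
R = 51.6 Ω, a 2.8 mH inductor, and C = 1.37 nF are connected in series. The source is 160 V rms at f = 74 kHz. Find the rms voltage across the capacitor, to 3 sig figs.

920 V

ω = 2πf = 465000 rad/s
X_L = ωL = 1300 Ω
X_C = 1/(ωC) = 1570 Ω
Net reactance X = X_L − X_C = -268 Ω
Z = 51.6 − j268 Ω
|Z| = √(51.6² + 268²) = 273 Ω
I = V/|Z| = 586 mA
V_C = I·|Z_C| = 0.586 × 1570 = 920 V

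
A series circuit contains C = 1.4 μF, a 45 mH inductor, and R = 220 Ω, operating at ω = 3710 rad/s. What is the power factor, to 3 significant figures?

0.993

X_L = ωL = 167 Ω
X_C = 1/(ωC) = 193 Ω
Net reactance X = X_L − X_C = -25.6 Ω
Z = 220 − j25.6 Ω
|Z| = √(220² + 25.6²) = 221 Ω
∠Z = arctan(-25.6/220) = -6.63°
cos φ = cos(-6.63°) = 0.993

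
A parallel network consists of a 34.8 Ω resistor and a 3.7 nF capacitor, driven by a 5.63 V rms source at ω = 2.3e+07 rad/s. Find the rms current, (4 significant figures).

505.7 mA

X_C = 1/(ωC) = 11.75 Ω
Parallel: admittances add. Y = 1/R + jωC
Y = (0.02874 + j0.08510) S
|Y| = 0.08982 S → |Z| = 1/|Y| = 11.13 Ω, ∠Z = −∠Y = -71.34°
I = V/|Z| = 5.63/11.13 = 505.7 mA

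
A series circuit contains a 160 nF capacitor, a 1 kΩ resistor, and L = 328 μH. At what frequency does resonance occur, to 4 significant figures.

21.97 kHz

ω₀ = 1/√(LC) = 1/√(0.000328 × 1.6e-07) = 138000 rad/s
f₀ = ω₀/(2π) = 21.97 kHz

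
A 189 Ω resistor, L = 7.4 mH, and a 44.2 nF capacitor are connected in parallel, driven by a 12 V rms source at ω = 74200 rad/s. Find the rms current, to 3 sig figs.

X_L = ωL = 549 Ω
X_C = 1/(ωC) = 305 Ω
Parallel: admittances add. Y = 1/R + 1/(jωL) + jωC
Y = (0.00529 + j0.00146) S
|Y| = 0.00549 S → |Z| = 1/|Y| = 182 Ω, ∠Z = −∠Y = -15.4°
I = V/|Z| = 12/182 = 65.9 mA

65.9 mA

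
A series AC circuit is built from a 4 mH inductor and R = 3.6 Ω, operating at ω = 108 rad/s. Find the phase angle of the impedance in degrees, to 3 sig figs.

X_L = ωL = 0.432 Ω
Z = 3.60 + j0.432 Ω
|Z| = √(3.60² + 0.432²) = 3.63 Ω
∠Z = arctan(0.432/3.60) = 6.84°

6.84°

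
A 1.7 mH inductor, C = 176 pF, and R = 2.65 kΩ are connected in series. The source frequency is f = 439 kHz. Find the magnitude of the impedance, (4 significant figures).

ω = 2πf = 2.758e+06 rad/s
X_L = ωL = 4689 Ω
X_C = 1/(ωC) = 2060 Ω
Net reactance X = X_L − X_C = 2629 Ω
Z = 2650 + j2629 Ω
|Z| = √(2650² + 2629²) = 3733 Ω

3733 Ω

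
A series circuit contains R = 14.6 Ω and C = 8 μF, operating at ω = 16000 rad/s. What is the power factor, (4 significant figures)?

X_C = 1/(ωC) = 7.812 Ω
Z = 14.60 − j7.812 Ω
|Z| = √(14.60² + 7.812²) = 16.56 Ω
∠Z = arctan(-7.812/14.60) = -28.15°
cos φ = cos(-28.15°) = 0.8817

0.8817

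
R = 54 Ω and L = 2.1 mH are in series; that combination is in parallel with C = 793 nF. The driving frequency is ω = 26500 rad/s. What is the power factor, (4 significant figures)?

0.6069

X_L = ωL = 55.65 Ω
X_C = 1/(ωC) = 47.59 Ω
Branch 1 (R+jX_L): Z₁ = 54.00 + j55.65 Ω, |Z₁| = 77.54 Ω
Branch 2 (−jX_C): Z₂ = −j47.59 Ω
Parallel: Z = Z₁Z₂/(Z₁+Z₂), |Z| = 67.58 Ω, ∠Z = -52.63°
cos φ = cos(-52.63°) = 0.6069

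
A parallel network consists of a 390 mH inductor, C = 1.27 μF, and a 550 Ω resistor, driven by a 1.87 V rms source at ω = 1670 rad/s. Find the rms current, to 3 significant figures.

X_L = ωL = 651 Ω
X_C = 1/(ωC) = 471 Ω
Parallel: admittances add. Y = 1/R + 1/(jωL) + jωC
Y = (0.00182 + j0.000586) S
|Y| = 0.00191 S → |Z| = 1/|Y| = 524 Ω, ∠Z = −∠Y = -17.9°
I = V/|Z| = 1.87/524 = 3.57 mA

3.57 mA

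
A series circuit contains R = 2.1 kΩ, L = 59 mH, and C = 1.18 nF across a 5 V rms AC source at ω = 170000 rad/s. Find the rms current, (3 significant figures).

915 μA

X_L = ωL = 10000 Ω
X_C = 1/(ωC) = 4990 Ω
Net reactance X = X_L − X_C = 5040 Ω
Z = 2100 + j5040 Ω
|Z| = √(2100² + 5040²) = 5460 Ω
I = V/|Z| = 5/5460 = 915 μA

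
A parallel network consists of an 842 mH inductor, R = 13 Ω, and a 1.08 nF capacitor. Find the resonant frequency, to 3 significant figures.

5.28 kHz

ω₀ = 1/√(LC) = 1/√(0.842 × 1.08e-09) = 33160 rad/s
f₀ = ω₀/(2π) = 5.28 kHz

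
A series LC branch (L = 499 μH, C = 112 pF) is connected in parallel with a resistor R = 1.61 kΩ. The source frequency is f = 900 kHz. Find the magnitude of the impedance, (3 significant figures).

984 Ω

ω = 2πf = 5.655e+06 rad/s
X_L = ωL = 2820 Ω
X_C = 1/(ωC) = 1580 Ω
Branch 1: Z₁ = R = 1610 Ω
Branch 2 (series LC): Z₂ = j(X_L − X_C) = j1240 Ω
Parallel: Z = Z₁Z₂/(Z₁+Z₂), |Z| = 984 Ω, ∠Z = 52.3°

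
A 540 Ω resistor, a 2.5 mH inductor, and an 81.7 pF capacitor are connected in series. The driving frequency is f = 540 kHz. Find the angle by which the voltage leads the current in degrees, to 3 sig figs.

ω = 2πf = 3.393e+06 rad/s
X_L = ωL = 8480 Ω
X_C = 1/(ωC) = 3610 Ω
Net reactance X = X_L − X_C = 4870 Ω
Z = 540 + j4870 Ω
|Z| = √(540² + 4870²) = 4900 Ω
∠Z = arctan(4870/540) = 83.7°

83.7°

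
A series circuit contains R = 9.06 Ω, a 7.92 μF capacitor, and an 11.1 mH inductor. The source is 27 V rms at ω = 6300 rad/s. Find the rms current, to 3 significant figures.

532 mA

X_L = ωL = 69.9 Ω
X_C = 1/(ωC) = 20.0 Ω
Net reactance X = X_L − X_C = 49.9 Ω
Z = 9.06 + j49.9 Ω
|Z| = √(9.06² + 49.9²) = 50.7 Ω
I = V/|Z| = 27/50.7 = 532 mA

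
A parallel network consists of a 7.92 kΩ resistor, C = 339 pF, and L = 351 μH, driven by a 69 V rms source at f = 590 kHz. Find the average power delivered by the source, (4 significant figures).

601.1 mW

ω = 2πf = 3.707e+06 rad/s
X_L = ωL = 1301 Ω
X_C = 1/(ωC) = 795.7 Ω
Parallel: admittances add. Y = 1/R + 1/(jωL) + jωC
Y = (0.0001263 + j0.0004882) S
|Y| = 0.0005042 S → |Z| = 1/|Y| = 1983 Ω, ∠Z = −∠Y = -75.50°
I = V/|Z| = 34.79 mA
P = VI cos φ = 69 × 0.03479 × cos(-75.50°) = 601.1 mW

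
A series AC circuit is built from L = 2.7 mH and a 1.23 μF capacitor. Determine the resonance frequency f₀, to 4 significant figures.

2.762 kHz

ω₀ = 1/√(LC) = 1/√(0.0027 × 1.23e-06) = 17350 rad/s
f₀ = ω₀/(2π) = 2.762 kHz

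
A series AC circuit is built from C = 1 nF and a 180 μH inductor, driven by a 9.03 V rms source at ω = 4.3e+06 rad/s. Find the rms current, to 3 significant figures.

16.7 mA

X_L = ωL = 774 Ω
X_C = 1/(ωC) = 233 Ω
Net reactance X = X_L − X_C = 541 Ω
Z = j541 Ω
|Z| = √(0² + 541²) = 541 Ω
I = V/|Z| = 9.03/541 = 16.7 mA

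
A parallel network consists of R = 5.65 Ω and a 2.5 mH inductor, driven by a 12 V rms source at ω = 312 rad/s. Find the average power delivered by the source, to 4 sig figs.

25.49 W

X_L = ωL = 0.7800 Ω
Parallel: admittances add. Y = 1/R + 1/(jωL)
Y = (0.1770 − j1.282) S
|Y| = 1.294 S → |Z| = 1/|Y| = 0.7727 Ω, ∠Z = −∠Y = 82.14°
I = V/|Z| = 15.53 A
P = VI cos φ = 12 × 15.53 × cos(82.14°) = 25.49 W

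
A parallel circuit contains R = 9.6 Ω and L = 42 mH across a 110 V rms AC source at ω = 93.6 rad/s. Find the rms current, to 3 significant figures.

X_L = ωL = 3.93 Ω
Parallel: admittances add. Y = 1/R + 1/(jωL)
Y = (0.104 − j0.254) S
|Y| = 0.275 S → |Z| = 1/|Y| = 3.64 Ω, ∠Z = −∠Y = 67.7°
I = V/|Z| = 110/3.64 = 30.2 A

30.2 A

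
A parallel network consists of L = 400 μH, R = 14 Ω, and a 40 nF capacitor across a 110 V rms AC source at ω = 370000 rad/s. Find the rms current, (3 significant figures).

7.91 A

X_L = ωL = 148 Ω
X_C = 1/(ωC) = 67.6 Ω
Parallel: admittances add. Y = 1/R + 1/(jωL) + jωC
Y = (0.0714 + j0.00804) S
|Y| = 0.0719 S → |Z| = 1/|Y| = 13.9 Ω, ∠Z = −∠Y = -6.42°
I = V/|Z| = 110/13.9 = 7.91 A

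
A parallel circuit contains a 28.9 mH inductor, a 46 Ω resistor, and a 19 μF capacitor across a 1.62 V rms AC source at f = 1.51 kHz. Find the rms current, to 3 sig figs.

288 mA

ω = 2πf = 9488 rad/s
X_L = ωL = 274 Ω
X_C = 1/(ωC) = 5.55 Ω
Parallel: admittances add. Y = 1/R + 1/(jωL) + jωC
Y = (0.0217 + j0.177) S
|Y| = 0.178 S → |Z| = 1/|Y| = 5.62 Ω, ∠Z = −∠Y = -83.0°
I = V/|Z| = 1.62/5.62 = 288 mA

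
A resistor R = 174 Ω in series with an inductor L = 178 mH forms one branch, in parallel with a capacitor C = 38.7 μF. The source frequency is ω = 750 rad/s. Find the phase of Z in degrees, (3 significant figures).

X_L = ωL = 134 Ω
X_C = 1/(ωC) = 34.5 Ω
Branch 1 (R+jX_L): Z₁ = 174 + j134 Ω, |Z₁| = 219 Ω
Branch 2 (−jX_C): Z₂ = −j34.5 Ω
Parallel: Z = Z₁Z₂/(Z₁+Z₂), |Z| = 37.7 Ω, ∠Z = -82.2°

-82.2°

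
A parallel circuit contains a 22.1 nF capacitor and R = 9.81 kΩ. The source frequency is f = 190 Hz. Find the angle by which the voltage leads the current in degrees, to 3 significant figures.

-14.5°

ω = 2πf = 1194 rad/s
X_C = 1/(ωC) = 37900 Ω
Parallel: admittances add. Y = 1/R + jωC
Y = (0.000102 + j2.64e-05) S
|Y| = 0.000105 S → |Z| = 1/|Y| = 9500 Ω, ∠Z = −∠Y = -14.5°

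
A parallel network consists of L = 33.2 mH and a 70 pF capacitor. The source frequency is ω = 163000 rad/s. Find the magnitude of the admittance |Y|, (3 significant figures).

173 μS

X_L = ωL = 5410 Ω
X_C = 1/(ωC) = 87600 Ω
Parallel: admittances add. Y = 1/(jωL) + jωC
Y = (0 − j0.000173) S
|Y| = 0.000173 S → |Z| = 1/|Y| = 5770 Ω, ∠Z = −∠Y = 90.0°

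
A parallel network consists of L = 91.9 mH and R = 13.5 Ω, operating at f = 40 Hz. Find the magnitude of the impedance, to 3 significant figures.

ω = 2πf = 251.3 rad/s
X_L = ωL = 23.1 Ω
Parallel: admittances add. Y = 1/R + 1/(jωL)
Y = (0.0741 − j0.0433) S
|Y| = 0.0858 S → |Z| = 1/|Y| = 11.7 Ω, ∠Z = −∠Y = 30.3°

11.7 Ω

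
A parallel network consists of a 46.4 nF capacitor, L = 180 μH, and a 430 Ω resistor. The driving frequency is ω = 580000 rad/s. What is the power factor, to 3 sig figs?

X_L = ωL = 104 Ω
X_C = 1/(ωC) = 37.2 Ω
Parallel: admittances add. Y = 1/R + 1/(jωL) + jωC
Y = (0.00233 + j0.0173) S
|Y| = 0.0175 S → |Z| = 1/|Y| = 57.2 Ω, ∠Z = −∠Y = -82.4°
cos φ = cos(-82.4°) = 0.133

0.133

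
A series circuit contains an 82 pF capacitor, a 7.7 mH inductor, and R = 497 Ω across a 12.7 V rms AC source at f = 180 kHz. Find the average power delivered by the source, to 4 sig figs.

17.62 mW

ω = 2πf = 1.131e+06 rad/s
X_L = ωL = 8708 Ω
X_C = 1/(ωC) = 10780 Ω
Net reactance X = X_L − X_C = -2074 Ω
Z = 497.0 − j2074 Ω
|Z| = √(497.0² + 2074²) = 2133 Ω
∠Z = arctan(-2074/497.0) = -76.53°
I = V/|Z| = 5.954 mA
P = VI cos φ = 12.7 × 0.005954 × cos(-76.53°) = 17.62 mW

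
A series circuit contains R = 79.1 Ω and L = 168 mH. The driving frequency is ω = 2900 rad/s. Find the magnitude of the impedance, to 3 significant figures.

494 Ω

X_L = ωL = 487 Ω
Z = 79.1 + j487 Ω
|Z| = √(79.1² + 487²) = 494 Ω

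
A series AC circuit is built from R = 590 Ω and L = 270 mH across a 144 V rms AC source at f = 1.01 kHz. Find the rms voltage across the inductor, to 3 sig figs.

ω = 2πf = 6346 rad/s
X_L = ωL = 1710 Ω
Z = 590 + j1710 Ω
|Z| = √(590² + 1710²) = 1810 Ω
I = V/|Z| = 79.5 mA
V_L = I·|Z_L| = 0.0795 × 1710 = 136 V

136 V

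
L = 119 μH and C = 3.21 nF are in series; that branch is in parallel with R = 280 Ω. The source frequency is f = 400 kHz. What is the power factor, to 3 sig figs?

0.530

ω = 2πf = 2.513e+06 rad/s
X_L = ωL = 299 Ω
X_C = 1/(ωC) = 124 Ω
Branch 1: Z₁ = R = 280 Ω
Branch 2 (series LC): Z₂ = j(X_L − X_C) = j175 Ω
Parallel: Z = Z₁Z₂/(Z₁+Z₂), |Z| = 148 Ω, ∠Z = 58.0°
cos φ = cos(58.0°) = 0.530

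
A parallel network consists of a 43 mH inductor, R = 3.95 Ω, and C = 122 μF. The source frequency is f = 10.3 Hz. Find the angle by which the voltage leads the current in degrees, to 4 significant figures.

ω = 2πf = 64.72 rad/s
X_L = ωL = 2.783 Ω
X_C = 1/(ωC) = 126.7 Ω
Parallel: admittances add. Y = 1/R + 1/(jωL) + jωC
Y = (0.2532 − j0.3515) S
|Y| = 0.4331 S → |Z| = 1/|Y| = 2.309 Ω, ∠Z = −∠Y = 54.23°

54.23°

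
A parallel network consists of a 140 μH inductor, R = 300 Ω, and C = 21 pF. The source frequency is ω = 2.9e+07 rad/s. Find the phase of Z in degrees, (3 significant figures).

-6.21°

X_L = ωL = 4060 Ω
X_C = 1/(ωC) = 1640 Ω
Parallel: admittances add. Y = 1/R + 1/(jωL) + jωC
Y = (0.00333 + j0.000363) S
|Y| = 0.00335 S → |Z| = 1/|Y| = 298 Ω, ∠Z = −∠Y = -6.21°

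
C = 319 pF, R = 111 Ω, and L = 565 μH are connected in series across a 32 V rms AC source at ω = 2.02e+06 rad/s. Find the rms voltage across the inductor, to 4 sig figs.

85.87 V

X_L = ωL = 1141 Ω
X_C = 1/(ωC) = 1552 Ω
Net reactance X = X_L − X_C = -410.6 Ω
Z = 111.0 − j410.6 Ω
|Z| = √(111.0² + 410.6²) = 425.3 Ω
I = V/|Z| = 75.24 mA
V_L = I·|Z_L| = 0.07524 × 1141 = 85.87 V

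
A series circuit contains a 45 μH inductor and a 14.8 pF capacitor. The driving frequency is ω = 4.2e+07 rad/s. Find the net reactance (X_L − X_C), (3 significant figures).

281 Ω

X_L = ωL = 1890 Ω
X_C = 1/(ωC) = 1610 Ω
X = 1890 − 1610 = 281 Ω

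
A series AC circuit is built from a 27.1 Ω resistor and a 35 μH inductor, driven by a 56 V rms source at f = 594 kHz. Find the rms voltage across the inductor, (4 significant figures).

ω = 2πf = 3.732e+06 rad/s
X_L = ωL = 130.6 Ω
Z = 27.10 + j130.6 Ω
|Z| = √(27.10² + 130.6²) = 133.4 Ω
I = V/|Z| = 419.8 mA
V_L = I·|Z_L| = 0.4198 × 130.6 = 54.83 V

54.83 V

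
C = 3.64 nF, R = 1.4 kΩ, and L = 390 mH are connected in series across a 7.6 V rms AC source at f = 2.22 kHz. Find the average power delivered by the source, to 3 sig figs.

ω = 2πf = 13950 rad/s
X_L = ωL = 5440 Ω
X_C = 1/(ωC) = 19700 Ω
Net reactance X = X_L − X_C = -14300 Ω
Z = 1400 − j14300 Ω
|Z| = √(1400² + 14300²) = 14300 Ω
∠Z = arctan(-14300/1400) = -84.4°
I = V/|Z| = 531 μA
P = VI cos φ = 7.6 × 0.000531 × cos(-84.4°) = 394 μW

394 μW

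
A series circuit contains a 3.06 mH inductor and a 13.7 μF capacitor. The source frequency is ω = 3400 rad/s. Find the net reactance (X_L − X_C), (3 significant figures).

X_L = ωL = 10.4 Ω
X_C = 1/(ωC) = 21.5 Ω
X = 10.4 − 21.5 = -11.1 Ω

-11.1 Ω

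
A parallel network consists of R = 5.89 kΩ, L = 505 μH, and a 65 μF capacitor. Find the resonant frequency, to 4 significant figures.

ω₀ = 1/√(LC) = 1/√(0.000505 × 6.5e-05) = 5519 rad/s
f₀ = ω₀/(2π) = 878.5 Hz

878.5 Hz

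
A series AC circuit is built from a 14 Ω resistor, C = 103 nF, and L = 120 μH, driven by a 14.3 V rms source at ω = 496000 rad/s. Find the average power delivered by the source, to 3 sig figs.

X_L = ωL = 59.5 Ω
X_C = 1/(ωC) = 19.6 Ω
Net reactance X = X_L − X_C = 39.9 Ω
Z = 14.0 + j39.9 Ω
|Z| = √(14.0² + 39.9²) = 42.3 Ω
∠Z = arctan(39.9/14.0) = 70.7°
I = V/|Z| = 338 mA
P = VI cos φ = 14.3 × 0.338 × cos(70.7°) = 1.60 W

1.60 W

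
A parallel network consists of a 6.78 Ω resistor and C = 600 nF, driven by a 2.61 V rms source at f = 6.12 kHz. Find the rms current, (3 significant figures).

ω = 2πf = 38450 rad/s
X_C = 1/(ωC) = 43.3 Ω
Parallel: admittances add. Y = 1/R + jωC
Y = (0.147 + j0.0231) S
|Y| = 0.149 S → |Z| = 1/|Y| = 6.70 Ω, ∠Z = −∠Y = -8.89°
I = V/|Z| = 2.61/6.70 = 390 mA

390 mA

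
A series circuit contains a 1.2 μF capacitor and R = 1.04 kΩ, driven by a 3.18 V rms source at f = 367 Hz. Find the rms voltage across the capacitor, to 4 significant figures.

1.044 V

ω = 2πf = 2306 rad/s
X_C = 1/(ωC) = 361.4 Ω
Z = 1040 − j361.4 Ω
|Z| = √(1040² + 361.4²) = 1101 Ω
I = V/|Z| = 2.888 mA
V_C = I·|Z_C| = 0.002888 × 361.4 = 1.044 V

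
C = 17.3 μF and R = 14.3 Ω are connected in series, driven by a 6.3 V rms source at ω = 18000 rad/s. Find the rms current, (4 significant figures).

X_C = 1/(ωC) = 3.211 Ω
Z = 14.30 − j3.211 Ω
|Z| = √(14.30² + 3.211²) = 14.66 Ω
I = V/|Z| = 6.3/14.66 = 429.9 mA

429.9 mA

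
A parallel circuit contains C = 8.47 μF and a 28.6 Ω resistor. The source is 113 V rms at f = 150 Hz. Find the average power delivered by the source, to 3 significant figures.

ω = 2πf = 942.5 rad/s
X_C = 1/(ωC) = 125 Ω
Parallel: admittances add. Y = 1/R + jωC
Y = (0.0350 + j0.00798) S
|Y| = 0.0359 S → |Z| = 1/|Y| = 27.9 Ω, ∠Z = −∠Y = -12.9°
I = V/|Z| = 4.05 A
P = VI cos φ = 113 × 4.05 × cos(-12.9°) = 446 W

446 W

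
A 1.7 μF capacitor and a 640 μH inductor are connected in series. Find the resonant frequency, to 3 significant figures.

4.83 kHz

ω₀ = 1/√(LC) = 1/√(0.00064 × 1.7e-06) = 30320 rad/s
f₀ = ω₀/(2π) = 4.83 kHz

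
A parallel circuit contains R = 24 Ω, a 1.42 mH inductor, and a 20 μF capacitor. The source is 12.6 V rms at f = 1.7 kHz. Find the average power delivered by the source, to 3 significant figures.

6.61 W

ω = 2πf = 10680 rad/s
X_L = ωL = 15.2 Ω
X_C = 1/(ωC) = 4.68 Ω
Parallel: admittances add. Y = 1/R + 1/(jωL) + jωC
Y = (0.0417 + j0.148) S
|Y| = 0.153 S → |Z| = 1/|Y| = 6.52 Ω, ∠Z = −∠Y = -74.2°
I = V/|Z| = 1.93 A
P = VI cos φ = 12.6 × 1.93 × cos(-74.2°) = 6.61 W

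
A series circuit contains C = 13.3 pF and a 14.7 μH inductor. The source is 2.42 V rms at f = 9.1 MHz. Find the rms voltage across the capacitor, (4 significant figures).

ω = 2πf = 5.718e+07 rad/s
X_L = ωL = 840.5 Ω
X_C = 1/(ωC) = 1315 Ω
Net reactance X = X_L − X_C = -474.5 Ω
Z = − j474.5 Ω
|Z| = √(0² + 474.5²) = 474.5 Ω
I = V/|Z| = 5.100 mA
V_C = I·|Z_C| = 0.005100 × 1315 = 6.707 V

6.707 V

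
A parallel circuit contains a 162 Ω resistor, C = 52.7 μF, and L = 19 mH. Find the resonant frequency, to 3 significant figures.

159 Hz

ω₀ = 1/√(LC) = 1/√(0.019 × 5.27e-05) = 999.4 rad/s
f₀ = ω₀/(2π) = 159 Hz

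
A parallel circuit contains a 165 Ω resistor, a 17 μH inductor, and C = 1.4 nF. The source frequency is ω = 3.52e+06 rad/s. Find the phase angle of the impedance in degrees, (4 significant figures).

X_L = ωL = 59.84 Ω
X_C = 1/(ωC) = 202.9 Ω
Parallel: admittances add. Y = 1/R + 1/(jωL) + jωC
Y = (0.006061 − j0.01178) S
|Y| = 0.01325 S → |Z| = 1/|Y| = 75.47 Ω, ∠Z = −∠Y = 62.78°

62.78°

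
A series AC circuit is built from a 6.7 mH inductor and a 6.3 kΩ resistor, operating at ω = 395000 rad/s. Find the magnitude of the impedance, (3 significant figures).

6830 Ω

X_L = ωL = 2650 Ω
Z = 6300 + j2650 Ω
|Z| = √(6300² + 2650²) = 6830 Ω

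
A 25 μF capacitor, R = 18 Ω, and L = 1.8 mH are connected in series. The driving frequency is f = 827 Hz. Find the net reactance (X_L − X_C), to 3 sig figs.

ω = 2πf = 5196 rad/s
X_L = ωL = 9.35 Ω
X_C = 1/(ωC) = 7.70 Ω
X = 9.35 − 7.70 = 1.66 Ω

1.66 Ω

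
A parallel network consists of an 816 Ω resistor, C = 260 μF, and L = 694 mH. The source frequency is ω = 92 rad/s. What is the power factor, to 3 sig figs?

0.147

X_L = ωL = 63.8 Ω
X_C = 1/(ωC) = 41.8 Ω
Parallel: admittances add. Y = 1/R + 1/(jωL) + jωC
Y = (0.00123 + j0.00826) S
|Y| = 0.00835 S → |Z| = 1/|Y| = 120 Ω, ∠Z = −∠Y = -81.6°
cos φ = cos(-81.6°) = 0.147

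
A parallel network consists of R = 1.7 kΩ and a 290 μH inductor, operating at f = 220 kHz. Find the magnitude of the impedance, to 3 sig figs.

ω = 2πf = 1.382e+06 rad/s
X_L = ωL = 401 Ω
Parallel: admittances add. Y = 1/R + 1/(jωL)
Y = (0.000588 − j0.00249) S
|Y| = 0.00256 S → |Z| = 1/|Y| = 390 Ω, ∠Z = −∠Y = 76.7°

390 Ω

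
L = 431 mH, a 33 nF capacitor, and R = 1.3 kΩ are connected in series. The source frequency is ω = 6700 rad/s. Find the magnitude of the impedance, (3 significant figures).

2090 Ω

X_L = ωL = 2890 Ω
X_C = 1/(ωC) = 4520 Ω
Net reactance X = X_L − X_C = -1640 Ω
Z = 1300 − j1640 Ω
|Z| = √(1300² + 1640²) = 2090 Ω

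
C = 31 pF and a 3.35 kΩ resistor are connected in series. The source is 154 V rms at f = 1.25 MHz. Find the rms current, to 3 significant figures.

ω = 2πf = 7.854e+06 rad/s
X_C = 1/(ωC) = 4110 Ω
Z = 3350 − j4110 Ω
|Z| = √(3350² + 4110²) = 5300 Ω
I = V/|Z| = 154/5300 = 29.1 mA

29.1 mA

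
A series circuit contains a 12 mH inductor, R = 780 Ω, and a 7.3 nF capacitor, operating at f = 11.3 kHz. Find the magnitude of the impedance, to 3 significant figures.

ω = 2πf = 71000 rad/s
X_L = ωL = 852 Ω
X_C = 1/(ωC) = 1930 Ω
Net reactance X = X_L − X_C = -1080 Ω
Z = 780 − j1080 Ω
|Z| = √(780² + 1080²) = 1330 Ω

1330 Ω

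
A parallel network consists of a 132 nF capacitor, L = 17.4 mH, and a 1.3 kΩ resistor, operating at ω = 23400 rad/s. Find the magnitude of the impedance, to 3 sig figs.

X_L = ωL = 407 Ω
X_C = 1/(ωC) = 324 Ω
Parallel: admittances add. Y = 1/R + 1/(jωL) + jωC
Y = (0.000769 + j0.000633) S
|Y| = 0.000996 S → |Z| = 1/|Y| = 1000 Ω, ∠Z = −∠Y = -39.4°

1000 Ω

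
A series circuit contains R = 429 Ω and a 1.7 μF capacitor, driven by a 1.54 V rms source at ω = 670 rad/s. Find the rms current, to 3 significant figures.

1.58 mA

X_C = 1/(ωC) = 878 Ω
Z = 429 − j878 Ω
|Z| = √(429² + 878²) = 977 Ω
I = V/|Z| = 1.54/977 = 1.58 mA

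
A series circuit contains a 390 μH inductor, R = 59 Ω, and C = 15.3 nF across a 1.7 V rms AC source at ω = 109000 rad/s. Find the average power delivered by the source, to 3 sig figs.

X_L = ωL = 42.5 Ω
X_C = 1/(ωC) = 600 Ω
Net reactance X = X_L − X_C = -557 Ω
Z = 59.0 − j557 Ω
|Z| = √(59.0² + 557²) = 560 Ω
∠Z = arctan(-557/59.0) = -84.0°
I = V/|Z| = 3.03 mA
P = VI cos φ = 1.7 × 0.00303 × cos(-84.0°) = 543 μW

543 μW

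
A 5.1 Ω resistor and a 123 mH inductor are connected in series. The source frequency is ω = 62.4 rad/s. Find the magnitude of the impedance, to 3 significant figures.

X_L = ωL = 7.68 Ω
Z = 5.10 + j7.68 Ω
|Z| = √(5.10² + 7.68²) = 9.22 Ω

9.22 Ω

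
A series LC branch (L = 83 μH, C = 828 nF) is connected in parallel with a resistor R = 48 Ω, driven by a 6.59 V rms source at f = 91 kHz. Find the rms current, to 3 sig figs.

ω = 2πf = 571800 rad/s
X_L = ωL = 47.5 Ω
X_C = 1/(ωC) = 2.11 Ω
Branch 1: Z₁ = R = 48.0 Ω
Branch 2 (series LC): Z₂ = j(X_L − X_C) = j45.3 Ω
Parallel: Z = Z₁Z₂/(Z₁+Z₂), |Z| = 33.0 Ω, ∠Z = 46.6°
I = V/|Z| = 6.59/33.0 = 200 mA

200 mA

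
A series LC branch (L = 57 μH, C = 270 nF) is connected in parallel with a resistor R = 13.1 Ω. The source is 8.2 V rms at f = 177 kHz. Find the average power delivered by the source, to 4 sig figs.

5.133 W

ω = 2πf = 1.112e+06 rad/s
X_L = ωL = 63.39 Ω
X_C = 1/(ωC) = 3.330 Ω
Branch 1: Z₁ = R = 13.10 Ω
Branch 2 (series LC): Z₂ = j(X_L − X_C) = j60.06 Ω
Parallel: Z = Z₁Z₂/(Z₁+Z₂), |Z| = 12.80 Ω, ∠Z = 12.30°
I = V/|Z| = 640.7 mA
P = VI cos φ = 8.2 × 0.6407 × cos(12.30°) = 5.133 W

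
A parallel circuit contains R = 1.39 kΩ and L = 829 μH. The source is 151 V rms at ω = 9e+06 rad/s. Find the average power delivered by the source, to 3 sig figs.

16.4 W

X_L = ωL = 7460 Ω
Parallel: admittances add. Y = 1/R + 1/(jωL)
Y = (0.000719 − j0.000134) S
|Y| = 0.000732 S → |Z| = 1/|Y| = 1370 Ω, ∠Z = −∠Y = 10.6°
I = V/|Z| = 111 mA
P = VI cos φ = 151 × 0.111 × cos(10.6°) = 16.4 W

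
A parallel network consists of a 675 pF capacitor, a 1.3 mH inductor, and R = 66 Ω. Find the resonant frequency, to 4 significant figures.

169.9 kHz

ω₀ = 1/√(LC) = 1/√(0.0013 × 6.75e-10) = 1.068e+06 rad/s
f₀ = ω₀/(2π) = 169.9 kHz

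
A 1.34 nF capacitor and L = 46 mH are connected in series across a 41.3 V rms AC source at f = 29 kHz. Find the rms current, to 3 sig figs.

ω = 2πf = 182200 rad/s
X_L = ωL = 8380 Ω
X_C = 1/(ωC) = 4100 Ω
Net reactance X = X_L − X_C = 4290 Ω
Z = j4290 Ω
|Z| = √(0² + 4290²) = 4290 Ω
I = V/|Z| = 41.3/4290 = 9.64 mA

9.64 mA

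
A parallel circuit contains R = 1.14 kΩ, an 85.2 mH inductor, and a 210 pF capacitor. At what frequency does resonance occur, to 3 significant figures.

ω₀ = 1/√(LC) = 1/√(0.0852 × 2.1e-10) = 236400 rad/s
f₀ = ω₀/(2π) = 37.6 kHz

37.6 kHz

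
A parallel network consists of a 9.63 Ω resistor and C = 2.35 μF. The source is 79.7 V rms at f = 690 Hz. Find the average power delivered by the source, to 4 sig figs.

ω = 2πf = 4335 rad/s
X_C = 1/(ωC) = 98.15 Ω
Parallel: admittances add. Y = 1/R + jωC
Y = (0.1038 + j0.01019) S
|Y| = 0.1043 S → |Z| = 1/|Y| = 9.584 Ω, ∠Z = −∠Y = -5.603°
I = V/|Z| = 8.316 A
P = VI cos φ = 79.7 × 8.316 × cos(-5.603°) = 659.6 W

659.6 W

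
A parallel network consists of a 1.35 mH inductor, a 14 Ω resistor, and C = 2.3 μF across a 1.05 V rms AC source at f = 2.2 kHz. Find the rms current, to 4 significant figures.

ω = 2πf = 13820 rad/s
X_L = ωL = 18.66 Ω
X_C = 1/(ωC) = 31.45 Ω
Parallel: admittances add. Y = 1/R + 1/(jωL) + jωC
Y = (0.07143 − j0.02179) S
|Y| = 0.07468 S → |Z| = 1/|Y| = 13.39 Ω, ∠Z = −∠Y = 16.97°
I = V/|Z| = 1.05/13.39 = 78.41 mA

78.41 mA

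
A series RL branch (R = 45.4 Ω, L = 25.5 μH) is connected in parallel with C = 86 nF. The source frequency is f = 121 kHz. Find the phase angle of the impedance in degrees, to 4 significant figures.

ω = 2πf = 760300 rad/s
X_L = ωL = 19.39 Ω
X_C = 1/(ωC) = 15.29 Ω
Branch 1 (R+jX_L): Z₁ = 45.40 + j19.39 Ω, |Z₁| = 49.37 Ω
Branch 2 (−jX_C): Z₂ = −j15.29 Ω
Parallel: Z = Z₁Z₂/(Z₁+Z₂), |Z| = 16.56 Ω, ∠Z = -72.03°

-72.03°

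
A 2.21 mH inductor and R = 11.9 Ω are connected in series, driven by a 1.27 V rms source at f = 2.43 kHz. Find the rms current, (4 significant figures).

ω = 2πf = 15270 rad/s
X_L = ωL = 33.74 Ω
Z = 11.90 + j33.74 Ω
|Z| = √(11.90² + 33.74²) = 35.78 Ω
I = V/|Z| = 1.27/35.78 = 35.50 mA

35.50 mA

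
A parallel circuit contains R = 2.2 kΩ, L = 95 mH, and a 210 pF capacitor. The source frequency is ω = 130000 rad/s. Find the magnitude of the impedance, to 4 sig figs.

X_L = ωL = 12350 Ω
X_C = 1/(ωC) = 36630 Ω
Parallel: admittances add. Y = 1/R + 1/(jωL) + jωC
Y = (0.0004545 − j5.367e-05) S
|Y| = 0.0004577 S → |Z| = 1/|Y| = 2185 Ω, ∠Z = −∠Y = 6.734°

2185 Ω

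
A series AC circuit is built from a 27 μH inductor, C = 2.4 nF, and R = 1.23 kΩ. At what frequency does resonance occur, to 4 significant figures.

ω₀ = 1/√(LC) = 1/√(2.7e-05 × 2.4e-09) = 3.928e+06 rad/s
f₀ = ω₀/(2π) = 625.2 kHz

625.2 kHz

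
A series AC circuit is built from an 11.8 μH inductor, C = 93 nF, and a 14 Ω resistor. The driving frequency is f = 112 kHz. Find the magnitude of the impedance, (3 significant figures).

ω = 2πf = 703700 rad/s
X_L = ωL = 8.30 Ω
X_C = 1/(ωC) = 15.3 Ω
Net reactance X = X_L − X_C = -6.98 Ω
Z = 14.0 − j6.98 Ω
|Z| = √(14.0² + 6.98²) = 15.6 Ω

15.6 Ω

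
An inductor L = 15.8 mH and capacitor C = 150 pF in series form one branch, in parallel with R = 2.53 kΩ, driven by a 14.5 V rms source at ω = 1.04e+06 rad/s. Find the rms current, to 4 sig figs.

X_L = ωL = 16430 Ω
X_C = 1/(ωC) = 6410 Ω
Branch 1: Z₁ = R = 2530 Ω
Branch 2 (series LC): Z₂ = j(X_L − X_C) = j10020 Ω
Parallel: Z = Z₁Z₂/(Z₁+Z₂), |Z| = 2453 Ω, ∠Z = 14.17°
I = V/|Z| = 14.5/2453 = 5.911 mA

5.911 mA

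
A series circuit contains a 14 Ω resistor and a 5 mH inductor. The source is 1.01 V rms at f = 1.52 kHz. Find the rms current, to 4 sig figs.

ω = 2πf = 9550 rad/s
X_L = ωL = 47.75 Ω
Z = 14.00 + j47.75 Ω
|Z| = √(14.00² + 47.75²) = 49.76 Ω
I = V/|Z| = 1.01/49.76 = 20.30 mA

20.30 mA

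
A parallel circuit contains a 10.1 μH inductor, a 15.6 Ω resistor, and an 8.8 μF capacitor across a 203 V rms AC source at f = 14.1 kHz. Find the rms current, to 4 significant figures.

ω = 2πf = 88590 rad/s
X_L = ωL = 0.8948 Ω
X_C = 1/(ωC) = 1.283 Ω
Parallel: admittances add. Y = 1/R + 1/(jωL) + jωC
Y = (0.06410 − j0.3380) S
|Y| = 0.3440 S → |Z| = 1/|Y| = 2.907 Ω, ∠Z = −∠Y = 79.26°
I = V/|Z| = 203/2.907 = 69.83 A

69.83 A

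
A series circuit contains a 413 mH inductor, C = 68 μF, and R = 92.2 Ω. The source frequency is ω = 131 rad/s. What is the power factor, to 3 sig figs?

X_L = ωL = 54.1 Ω
X_C = 1/(ωC) = 112 Ω
Net reactance X = X_L − X_C = -58.2 Ω
Z = 92.2 − j58.2 Ω
|Z| = √(92.2² + 58.2²) = 109 Ω
∠Z = arctan(-58.2/92.2) = -32.2°
cos φ = cos(-32.2°) = 0.846

0.846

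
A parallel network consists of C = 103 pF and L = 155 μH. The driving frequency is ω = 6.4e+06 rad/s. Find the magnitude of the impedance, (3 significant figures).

2870 Ω

X_L = ωL = 992 Ω
X_C = 1/(ωC) = 1520 Ω
Parallel: admittances add. Y = 1/(jωL) + jωC
Y = (0 − j0.000349) S
|Y| = 0.000349 S → |Z| = 1/|Y| = 2870 Ω, ∠Z = −∠Y = 90.0°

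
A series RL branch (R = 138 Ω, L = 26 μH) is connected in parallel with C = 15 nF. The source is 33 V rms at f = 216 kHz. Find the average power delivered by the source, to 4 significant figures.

ω = 2πf = 1.357e+06 rad/s
X_L = ωL = 35.29 Ω
X_C = 1/(ωC) = 49.12 Ω
Branch 1 (R+jX_L): Z₁ = 138.0 + j35.29 Ω, |Z₁| = 142.4 Ω
Branch 2 (−jX_C): Z₂ = −j49.12 Ω
Parallel: Z = Z₁Z₂/(Z₁+Z₂), |Z| = 50.45 Ω, ∠Z = -69.93°
I = V/|Z| = 654.1 mA
P = VI cos φ = 33 × 0.6541 × cos(-69.93°) = 7.407 W

7.407 W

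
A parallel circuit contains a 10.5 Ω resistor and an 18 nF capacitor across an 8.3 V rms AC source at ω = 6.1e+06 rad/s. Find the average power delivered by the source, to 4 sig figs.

X_C = 1/(ωC) = 9.107 Ω
Parallel: admittances add. Y = 1/R + jωC
Y = (0.09524 + j0.1098) S
|Y| = 0.1453 S → |Z| = 1/|Y| = 6.880 Ω, ∠Z = −∠Y = -49.06°
I = V/|Z| = 1.206 A
P = VI cos φ = 8.3 × 1.206 × cos(-49.06°) = 6.561 W

6.561 W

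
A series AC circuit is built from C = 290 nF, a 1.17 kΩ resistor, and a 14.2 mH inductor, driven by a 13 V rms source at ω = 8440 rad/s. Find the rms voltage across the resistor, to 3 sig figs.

X_L = ωL = 120 Ω
X_C = 1/(ωC) = 409 Ω
Net reactance X = X_L − X_C = -289 Ω
Z = 1170 − j289 Ω
|Z| = √(1170² + 289²) = 1210 Ω
I = V/|Z| = 10.8 mA
V_R = I·|Z_R| = 0.0108 × 1170 = 12.6 V

12.6 V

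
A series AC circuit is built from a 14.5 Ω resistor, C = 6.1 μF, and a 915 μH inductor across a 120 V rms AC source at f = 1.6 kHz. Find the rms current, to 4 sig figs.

7.431 A

ω = 2πf = 10050 rad/s
X_L = ωL = 9.199 Ω
X_C = 1/(ωC) = 16.31 Ω
Net reactance X = X_L − X_C = -7.108 Ω
Z = 14.50 − j7.108 Ω
|Z| = √(14.50² + 7.108²) = 16.15 Ω
I = V/|Z| = 120/16.15 = 7.431 A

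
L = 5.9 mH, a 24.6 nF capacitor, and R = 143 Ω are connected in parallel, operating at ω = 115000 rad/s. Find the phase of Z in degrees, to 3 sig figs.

-11.0°

X_L = ωL = 678 Ω
X_C = 1/(ωC) = 353 Ω
Parallel: admittances add. Y = 1/R + 1/(jωL) + jωC
Y = (0.00699 + j0.00136) S
|Y| = 0.00712 S → |Z| = 1/|Y| = 140 Ω, ∠Z = −∠Y = -11.0°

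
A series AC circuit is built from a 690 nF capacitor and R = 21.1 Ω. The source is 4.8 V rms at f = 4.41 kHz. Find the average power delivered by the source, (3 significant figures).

153 mW

ω = 2πf = 27710 rad/s
X_C = 1/(ωC) = 52.3 Ω
Z = 21.1 − j52.3 Ω
|Z| = √(21.1² + 52.3²) = 56.4 Ω
∠Z = arctan(-52.3/21.1) = -68.0°
I = V/|Z| = 85.1 mA
P = VI cos φ = 4.8 × 0.0851 × cos(-68.0°) = 153 mW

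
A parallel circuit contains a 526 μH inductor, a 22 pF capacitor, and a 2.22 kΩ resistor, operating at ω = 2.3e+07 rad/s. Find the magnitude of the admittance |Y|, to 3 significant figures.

618 μS

X_L = ωL = 12100 Ω
X_C = 1/(ωC) = 1980 Ω
Parallel: admittances add. Y = 1/R + 1/(jωL) + jωC
Y = (0.000450 + j0.000423) S
|Y| = 0.000618 S → |Z| = 1/|Y| = 1620 Ω, ∠Z = −∠Y = -43.2°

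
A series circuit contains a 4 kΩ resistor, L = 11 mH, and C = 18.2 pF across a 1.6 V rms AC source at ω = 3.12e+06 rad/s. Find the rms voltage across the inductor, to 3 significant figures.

X_L = ωL = 34300 Ω
X_C = 1/(ωC) = 17600 Ω
Net reactance X = X_L − X_C = 16700 Ω
Z = 4000 + j16700 Ω
|Z| = √(4000² + 16700²) = 17200 Ω
I = V/|Z| = 93.1 μA
V_L = I·|Z_L| = 9.31e-05 × 34300 = 3.20 V

3.20 V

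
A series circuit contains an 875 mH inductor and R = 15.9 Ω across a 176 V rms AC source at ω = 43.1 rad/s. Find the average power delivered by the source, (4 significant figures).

294.0 W

X_L = ωL = 37.71 Ω
Z = 15.90 + j37.71 Ω
|Z| = √(15.90² + 37.71²) = 40.93 Ω
∠Z = arctan(37.71/15.90) = 67.14°
I = V/|Z| = 4.300 A
P = VI cos φ = 176 × 4.300 × cos(67.14°) = 294.0 W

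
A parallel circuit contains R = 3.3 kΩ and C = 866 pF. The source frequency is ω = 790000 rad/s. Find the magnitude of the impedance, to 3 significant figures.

1340 Ω

X_C = 1/(ωC) = 1460 Ω
Parallel: admittances add. Y = 1/R + jωC
Y = (0.000303 + j0.000684) S
|Y| = 0.000748 S → |Z| = 1/|Y| = 1340 Ω, ∠Z = −∠Y = -66.1°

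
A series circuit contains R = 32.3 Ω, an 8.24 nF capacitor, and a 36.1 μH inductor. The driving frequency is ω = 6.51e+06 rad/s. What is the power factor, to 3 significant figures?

X_L = ωL = 235 Ω
X_C = 1/(ωC) = 18.6 Ω
Net reactance X = X_L − X_C = 216 Ω
Z = 32.3 + j216 Ω
|Z| = √(32.3² + 216²) = 219 Ω
∠Z = arctan(216/32.3) = 81.5°
cos φ = cos(81.5°) = 0.148

0.148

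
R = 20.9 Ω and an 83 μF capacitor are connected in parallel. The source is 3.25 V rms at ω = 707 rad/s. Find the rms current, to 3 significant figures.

X_C = 1/(ωC) = 17.0 Ω
Parallel: admittances add. Y = 1/R + jωC
Y = (0.0478 + j0.0587) S
|Y| = 0.0757 S → |Z| = 1/|Y| = 13.2 Ω, ∠Z = −∠Y = -50.8°
I = V/|Z| = 3.25/13.2 = 246 mA

246 mA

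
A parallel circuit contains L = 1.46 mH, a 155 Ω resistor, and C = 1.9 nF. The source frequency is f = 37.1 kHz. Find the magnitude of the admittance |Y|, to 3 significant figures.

6.92 mS

ω = 2πf = 233100 rad/s
X_L = ωL = 340 Ω
X_C = 1/(ωC) = 2260 Ω
Parallel: admittances add. Y = 1/R + 1/(jωL) + jωC
Y = (0.00645 − j0.00250) S
|Y| = 0.00692 S → |Z| = 1/|Y| = 145 Ω, ∠Z = −∠Y = 21.1°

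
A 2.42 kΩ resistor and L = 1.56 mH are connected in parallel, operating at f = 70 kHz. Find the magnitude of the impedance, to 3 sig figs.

660 Ω

ω = 2πf = 439800 rad/s
X_L = ωL = 686 Ω
Parallel: admittances add. Y = 1/R + 1/(jωL)
Y = (0.000413 − j0.00146) S
|Y| = 0.00151 S → |Z| = 1/|Y| = 660 Ω, ∠Z = −∠Y = 74.2°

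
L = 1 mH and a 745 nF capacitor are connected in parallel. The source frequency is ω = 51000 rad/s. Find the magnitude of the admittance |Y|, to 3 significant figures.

X_L = ωL = 51.0 Ω
X_C = 1/(ωC) = 26.3 Ω
Parallel: admittances add. Y = 1/(jωL) + jωC
Y = (0 + j0.0184) S
|Y| = 0.0184 S → |Z| = 1/|Y| = 54.4 Ω, ∠Z = −∠Y = -90.0°

18.4 mS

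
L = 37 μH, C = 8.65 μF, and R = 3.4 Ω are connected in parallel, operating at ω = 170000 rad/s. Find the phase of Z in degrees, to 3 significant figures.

X_L = ωL = 6.29 Ω
X_C = 1/(ωC) = 0.680 Ω
Parallel: admittances add. Y = 1/R + 1/(jωL) + jωC
Y = (0.294 + j1.31) S
|Y| = 1.34 S → |Z| = 1/|Y| = 0.744 Ω, ∠Z = −∠Y = -77.4°

-77.4°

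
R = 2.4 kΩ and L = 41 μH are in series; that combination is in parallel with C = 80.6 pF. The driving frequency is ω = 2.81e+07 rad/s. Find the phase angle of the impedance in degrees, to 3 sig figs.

-80.8°

X_L = ωL = 1150 Ω
X_C = 1/(ωC) = 442 Ω
Branch 1 (R+jX_L): Z₁ = 2400 + j1150 Ω, |Z₁| = 2660 Ω
Branch 2 (−jX_C): Z₂ = −j442 Ω
Parallel: Z = Z₁Z₂/(Z₁+Z₂), |Z| = 470 Ω, ∠Z = -80.8°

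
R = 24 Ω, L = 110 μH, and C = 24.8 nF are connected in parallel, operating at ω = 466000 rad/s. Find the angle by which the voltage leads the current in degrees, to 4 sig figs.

10.80°

X_L = ωL = 51.26 Ω
X_C = 1/(ωC) = 86.53 Ω
Parallel: admittances add. Y = 1/R + 1/(jωL) + jωC
Y = (0.04167 − j0.007952) S
|Y| = 0.04242 S → |Z| = 1/|Y| = 23.57 Ω, ∠Z = −∠Y = 10.80°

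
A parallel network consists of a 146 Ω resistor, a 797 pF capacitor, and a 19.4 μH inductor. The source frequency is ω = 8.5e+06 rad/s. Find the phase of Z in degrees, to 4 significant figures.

X_L = ωL = 164.9 Ω
X_C = 1/(ωC) = 147.6 Ω
Parallel: admittances add. Y = 1/R + 1/(jωL) + jωC
Y = (0.006849 + j0.0007102) S
|Y| = 0.006886 S → |Z| = 1/|Y| = 145.2 Ω, ∠Z = −∠Y = -5.920°

-5.920°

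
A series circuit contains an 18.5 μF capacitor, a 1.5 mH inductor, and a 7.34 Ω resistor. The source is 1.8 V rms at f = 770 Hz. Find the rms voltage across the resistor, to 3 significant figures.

1.59 V

ω = 2πf = 4838 rad/s
X_L = ωL = 7.26 Ω
X_C = 1/(ωC) = 11.2 Ω
Net reactance X = X_L − X_C = -3.92 Ω
Z = 7.34 − j3.92 Ω
|Z| = √(7.34² + 3.92²) = 8.32 Ω
I = V/|Z| = 216 mA
V_R = I·|Z_R| = 0.216 × 7.34 = 1.59 V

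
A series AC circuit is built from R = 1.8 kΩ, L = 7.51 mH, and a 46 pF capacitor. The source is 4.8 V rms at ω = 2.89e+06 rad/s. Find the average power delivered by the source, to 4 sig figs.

202.9 μW

X_L = ωL = 21700 Ω
X_C = 1/(ωC) = 7522 Ω
Net reactance X = X_L − X_C = 14180 Ω
Z = 1800 + j14180 Ω
|Z| = √(1800² + 14180²) = 14300 Ω
∠Z = arctan(14180/1800) = 82.77°
I = V/|Z| = 335.8 μA
P = VI cos φ = 4.8 × 0.0003358 × cos(82.77°) = 202.9 μW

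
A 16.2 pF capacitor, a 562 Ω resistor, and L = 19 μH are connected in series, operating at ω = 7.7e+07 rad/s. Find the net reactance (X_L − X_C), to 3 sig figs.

661 Ω

X_L = ωL = 1460 Ω
X_C = 1/(ωC) = 802 Ω
X = 1460 − 802 = 661 Ω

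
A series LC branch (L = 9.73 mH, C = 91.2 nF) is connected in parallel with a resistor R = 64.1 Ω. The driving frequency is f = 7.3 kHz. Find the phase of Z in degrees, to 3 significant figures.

17.2°

ω = 2πf = 45870 rad/s
X_L = ωL = 446 Ω
X_C = 1/(ωC) = 239 Ω
Branch 1: Z₁ = R = 64.1 Ω
Branch 2 (series LC): Z₂ = j(X_L − X_C) = j207 Ω
Parallel: Z = Z₁Z₂/(Z₁+Z₂), |Z| = 61.2 Ω, ∠Z = 17.2°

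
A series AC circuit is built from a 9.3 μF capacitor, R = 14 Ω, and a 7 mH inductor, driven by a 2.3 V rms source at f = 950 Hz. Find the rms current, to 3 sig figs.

83.4 mA

ω = 2πf = 5969 rad/s
X_L = ωL = 41.8 Ω
X_C = 1/(ωC) = 18.0 Ω
Net reactance X = X_L − X_C = 23.8 Ω
Z = 14.0 + j23.8 Ω
|Z| = √(14.0² + 23.8²) = 27.6 Ω
I = V/|Z| = 2.3/27.6 = 83.4 mA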